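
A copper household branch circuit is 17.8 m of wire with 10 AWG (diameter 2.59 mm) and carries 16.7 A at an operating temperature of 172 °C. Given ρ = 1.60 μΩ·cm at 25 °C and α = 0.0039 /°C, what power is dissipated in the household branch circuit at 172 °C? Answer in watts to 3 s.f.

ρ = 1.60 μΩ·cm = 1.60×10^-8 Ω·m
A = π(2.59/2 mm)² = π(1.2950e-03 m)² = 5.269e-06 m²
R₍25₎ = ρL/A = (1.60×10^-8)(17.8)/(5.269e-06) = 0.05406 Ω
R₍172₎ = R₍25₎(1 + αΔT) = 0.05406 × (1 + 0.0039×147) = 0.08505 Ω
P = I²R = (16.7)² × 0.08505 = 23.7 W

23.7 W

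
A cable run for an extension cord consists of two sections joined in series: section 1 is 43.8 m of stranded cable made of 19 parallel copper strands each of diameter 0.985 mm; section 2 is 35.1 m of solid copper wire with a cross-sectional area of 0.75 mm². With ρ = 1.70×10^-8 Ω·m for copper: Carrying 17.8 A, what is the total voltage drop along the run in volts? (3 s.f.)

Section 1: A_strand = π(4.9250e-04)² = 7.620e-07 m²; R₁ = ρL/(N·A_s) = (1.70×10^-8)(43.8)/(19×7.620e-07) = 0.05143 Ω
Section 2: A = 0.75 mm² = 7.500e-07 m²
R₂ = (1.70×10^-8)(35.1)/(7.500e-07) = 0.7956 Ω
R = R₁ + R₂ = 0.847 Ω
V = IR = 17.8 × 0.847 = 15.1 V

15.1 V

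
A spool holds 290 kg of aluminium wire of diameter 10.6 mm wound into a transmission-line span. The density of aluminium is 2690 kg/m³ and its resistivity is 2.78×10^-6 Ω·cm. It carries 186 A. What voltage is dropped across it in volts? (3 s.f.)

71.6 V

ρ = 2.78×10^-6 Ω·cm = 2.78×10^-8 Ω·m
A = π(d/2)² = π(5.3000e-03 m)² = 8.8247e-05 m²
L = m/(density·A) = 290/(2690×8.8247e-05) = 1222 m
R = ρL/A = (2.78×10^-8)(1222)/(8.8247e-05) = 0.3848 Ω
V = IR = 186 × 0.3848 = 71.6 V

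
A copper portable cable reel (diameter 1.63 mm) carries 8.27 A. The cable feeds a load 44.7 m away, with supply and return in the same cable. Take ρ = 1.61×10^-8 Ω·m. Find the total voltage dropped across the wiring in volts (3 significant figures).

A = π(d/2)² = π(8.1500e-04 m)² = 2.087e-06 m²
Total conductor length (both ways) L = 2 × 44.7 = 89.4 m
R = ρL/A = (1.61×10^-8)(89.4)/(2.087e-06) = 0.6898 Ω
V = IR = 8.27 × 0.6898 = 5.70 V

5.70 V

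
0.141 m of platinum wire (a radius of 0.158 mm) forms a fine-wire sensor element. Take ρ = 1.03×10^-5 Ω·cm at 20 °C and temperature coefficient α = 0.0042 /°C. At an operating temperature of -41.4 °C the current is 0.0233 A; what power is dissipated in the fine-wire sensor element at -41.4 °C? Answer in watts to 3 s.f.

7.46×10^-5 W

ρ = 1.03×10^-5 Ω·cm = 1.03×10^-7 Ω·m
A = πr² = π(1.5800e-04 m)² = 7.843e-08 m²
R₍20₎ = ρL/A = (1.03×10^-7)(0.141)/(7.843e-08) = 0.1852 Ω
R₍-41.4₎ = R₍20₎(1 + αΔT) = 0.1852 × (1 + 0.0042×-61.4) = 0.1374 Ω
P = I²R = (0.0233)² × 0.1374 = 7.46×10^-5 W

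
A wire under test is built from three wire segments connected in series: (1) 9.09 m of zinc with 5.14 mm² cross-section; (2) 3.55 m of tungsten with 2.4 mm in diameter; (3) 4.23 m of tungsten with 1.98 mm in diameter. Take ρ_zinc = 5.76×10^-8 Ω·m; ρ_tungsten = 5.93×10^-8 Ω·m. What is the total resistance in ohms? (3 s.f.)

Seg 1: A = 5.14 mm² = 5.140e-06 m²
R_1 = (5.76×10^-8)(9.09)/(5.140e-06) = 0.1019 Ω
Seg 2: A = π(d/2)² = π(1.2000e-03 m)² = 4.524e-06 m²
R_2 = (5.93×10^-8)(3.55)/(4.524e-06) = 0.04653 Ω
Seg 3: A = π(d/2)² = π(9.9000e-04 m)² = 3.079e-06 m²
R_3 = (5.93×10^-8)(4.23)/(3.079e-06) = 0.08147 Ω
R_total = R_1 + R_2 + R_3 = 0.230 Ω

0.230 Ω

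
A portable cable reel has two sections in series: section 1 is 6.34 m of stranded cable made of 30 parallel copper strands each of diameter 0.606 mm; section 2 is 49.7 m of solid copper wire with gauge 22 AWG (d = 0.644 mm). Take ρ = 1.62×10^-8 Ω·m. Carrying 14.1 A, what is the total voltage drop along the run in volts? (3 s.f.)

Section 1: A_strand = π(3.0300e-04)² = 2.884e-07 m²; R₁ = ρL/(N·A_s) = (1.62×10^-8)(6.34)/(30×2.884e-07) = 0.01187 Ω
Section 2: A = π(0.644/2 mm)² = π(3.2200e-04 m)² = 3.257e-07 m²
R₂ = (1.62×10^-8)(49.7)/(3.257e-07) = 2.472 Ω
R = R₁ + R₂ = 2.484 Ω
V = IR = 14.1 × 2.484 = 35.0 V

35.0 V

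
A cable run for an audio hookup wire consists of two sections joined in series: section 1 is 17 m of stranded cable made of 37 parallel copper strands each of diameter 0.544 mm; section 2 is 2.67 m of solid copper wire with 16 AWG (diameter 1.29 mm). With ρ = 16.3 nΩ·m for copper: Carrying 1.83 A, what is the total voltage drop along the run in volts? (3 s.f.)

0.120 V

ρ = 16.3 nΩ·m = 1.63×10^-8 Ω·m
Section 1: A_strand = π(2.7200e-04)² = 2.324e-07 m²; R₁ = ρL/(N·A_s) = (1.63×10^-8)(17)/(37×2.324e-07) = 0.03222 Ω
Section 2: A = π(1.29/2 mm)² = π(6.4500e-04 m)² = 1.307e-06 m²
R₂ = (1.63×10^-8)(2.67)/(1.307e-06) = 0.0333 Ω
R = R₁ + R₂ = 0.06552 Ω
V = IR = 1.83 × 0.06552 = 0.120 V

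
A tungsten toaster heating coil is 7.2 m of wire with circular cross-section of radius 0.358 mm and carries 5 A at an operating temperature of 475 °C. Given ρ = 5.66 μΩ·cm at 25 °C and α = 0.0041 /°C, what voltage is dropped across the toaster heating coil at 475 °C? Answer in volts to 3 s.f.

ρ = 5.66 μΩ·cm = 5.66×10^-8 Ω·m
A = πr² = π(3.5800e-04 m)² = 4.026e-07 m²
R₍25₎ = ρL/A = (5.66×10^-8)(7.2)/(4.026e-07) = 1.012 Ω
R₍475₎ = R₍25₎(1 + αΔT) = 1.012 × (1 + 0.0041×450) = 2.879 Ω
V = IR = 5 × 2.879 = 14.4 V

14.4 V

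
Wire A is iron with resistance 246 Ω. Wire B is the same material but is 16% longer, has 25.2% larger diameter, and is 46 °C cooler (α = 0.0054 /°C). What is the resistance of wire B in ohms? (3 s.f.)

R ∝ ρL/d² with ρ ∝ (1+αΔT), so R_B/R_A = (1 + 16/100) × (1 + 25.2/100)⁻² × (1 − 0.0054×46)
= 1.16 × 0.638 × 0.7516 = 0.5562
R_B = 0.5562 × 246 = 137 Ω

137 Ω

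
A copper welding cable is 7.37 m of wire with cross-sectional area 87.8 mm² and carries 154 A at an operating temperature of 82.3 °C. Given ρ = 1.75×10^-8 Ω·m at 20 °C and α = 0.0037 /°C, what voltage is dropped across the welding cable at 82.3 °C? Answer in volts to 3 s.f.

A = 87.8 mm² = 8.780e-05 m²
R₍20₎ = ρL/A = (1.75×10^-8)(7.37)/(8.780e-05) = 0.001469 Ω
R₍82.3₎ = R₍20₎(1 + αΔT) = 0.001469 × (1 + 0.0037×62.3) = 0.001808 Ω
V = IR = 154 × 0.001808 = 0.278 V

0.278 V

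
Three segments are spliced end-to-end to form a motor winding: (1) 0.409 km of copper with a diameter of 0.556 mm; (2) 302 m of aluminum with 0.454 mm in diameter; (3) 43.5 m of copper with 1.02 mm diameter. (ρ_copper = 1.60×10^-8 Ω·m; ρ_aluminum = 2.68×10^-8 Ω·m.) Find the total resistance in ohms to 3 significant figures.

Seg 1: A = π(d/2)² = π(2.7800e-04 m)² = 2.428e-07 m²
R_1 = (1.60×10^-8)(409)/(2.428e-07) = 26.95 Ω
Seg 2: A = π(d/2)² = π(2.2700e-04 m)² = 1.619e-07 m²
R_2 = (2.68×10^-8)(302)/(1.619e-07) = 50 Ω
Seg 3: A = π(d/2)² = π(5.1000e-04 m)² = 8.171e-07 m²
R_3 = (1.60×10^-8)(43.5)/(8.171e-07) = 0.8518 Ω
R_total = R_1 + R_2 + R_3 = 77.8 Ω

77.8 Ω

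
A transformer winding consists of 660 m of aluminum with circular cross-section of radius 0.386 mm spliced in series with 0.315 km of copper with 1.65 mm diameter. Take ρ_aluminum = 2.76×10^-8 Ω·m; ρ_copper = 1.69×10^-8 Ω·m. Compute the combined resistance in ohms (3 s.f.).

Segment 1: A = πr² = π(3.8600e-04 m)² = 4.681e-07 m²
R₁ = ρL/A = (2.76×10^-8)(660)/(4.681e-07) = 38.92 Ω
Segment 2: A = π(d/2)² = π(8.2500e-04 m)² = 2.138e-06 m²
R₂ = (1.69×10^-8)(315)/(2.138e-06) = 2.49 Ω
R = R₁ + R₂ = 41.4 Ω

41.4 Ω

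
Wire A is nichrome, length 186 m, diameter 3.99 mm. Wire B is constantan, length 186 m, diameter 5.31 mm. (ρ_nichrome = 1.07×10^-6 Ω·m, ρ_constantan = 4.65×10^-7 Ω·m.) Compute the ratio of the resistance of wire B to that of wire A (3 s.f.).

R ∝ ρL/d², so R_B/R_A = (ρ_B/ρ_A) × (d_A/d_B)²
= (4.65×10^-7/1.07×10^-6) × (3.99/5.31)² = 0.245

0.245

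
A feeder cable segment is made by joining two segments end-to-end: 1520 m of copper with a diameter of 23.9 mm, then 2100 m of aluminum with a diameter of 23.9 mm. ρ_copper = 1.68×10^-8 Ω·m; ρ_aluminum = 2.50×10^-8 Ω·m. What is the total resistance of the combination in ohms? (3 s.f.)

0.174 Ω

Segment 1: A = π(d/2)² = π(1.1950e-02 m)² = 4.486e-04 m²
R₁ = ρL/A = (1.68×10^-8)(1520)/(4.486e-04) = 0.05692 Ω
R₂ = (2.50×10^-8)(2100)/(4.486e-04) = 0.117 Ω
R = R₁ + R₂ = 0.174 Ω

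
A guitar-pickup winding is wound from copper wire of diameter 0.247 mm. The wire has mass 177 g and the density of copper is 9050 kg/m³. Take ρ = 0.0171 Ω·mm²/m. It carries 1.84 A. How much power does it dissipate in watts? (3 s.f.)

493 W

ρ = 0.0171 Ω·mm²/m = 1.71×10^-8 Ω·m
A = π(d/2)² = π(1.2350e-04 m)² = 4.7916e-08 m²
L = m/(density·A) = 0.177/(9050×4.7916e-08) = 408.2 m
R = ρL/A = (1.71×10^-8)(408.2)/(4.7916e-08) = 145.7 Ω
P = I²R = (1.84)² × 145.7 = 493 W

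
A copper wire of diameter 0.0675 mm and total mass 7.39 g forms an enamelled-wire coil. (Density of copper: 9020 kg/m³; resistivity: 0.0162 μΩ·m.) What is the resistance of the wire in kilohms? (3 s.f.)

1.04 kΩ

ρ = 0.0162 μΩ·m = 1.62×10^-8 Ω·m
A = π(d/2)² = π(3.3750e-05 m)² = 3.5785e-09 m²
L = m/(density·A) = 0.00739/(9020×3.5785e-09) = 228.9 m
R = ρL/A = (1.62×10^-8)(228.9)/(3.5785e-09) = 1.04 kΩ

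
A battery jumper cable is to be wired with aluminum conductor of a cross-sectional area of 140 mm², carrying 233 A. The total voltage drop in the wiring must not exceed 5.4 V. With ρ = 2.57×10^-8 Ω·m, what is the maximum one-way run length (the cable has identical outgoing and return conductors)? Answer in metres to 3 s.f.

A = 140 mm² = 1.400e-04 m²
L_max = V_max·A/(2·ρI) = (5.4)(1.400e-04)/(2×2.57×10^-8×233) = 63.1 m

63.1 m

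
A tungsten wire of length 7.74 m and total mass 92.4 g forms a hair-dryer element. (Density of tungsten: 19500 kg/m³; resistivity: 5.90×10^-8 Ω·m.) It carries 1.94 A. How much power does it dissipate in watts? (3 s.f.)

A = m/(density·L) = 0.0924/(19500×7.74) = 6.1220e-07 m²
R = ρL/A = (5.90×10^-8)(7.74)/(6.1220e-07) = 0.7459 Ω
P = I²R = (1.94)² × 0.7459 = 2.81 W

2.81 W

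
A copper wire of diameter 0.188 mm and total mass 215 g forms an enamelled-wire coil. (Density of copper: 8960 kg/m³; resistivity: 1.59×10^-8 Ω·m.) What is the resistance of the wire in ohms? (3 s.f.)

A = π(d/2)² = π(9.4000e-05 m)² = 2.7759e-08 m²
L = m/(density·A) = 0.215/(8960×2.7759e-08) = 864.4 m
R = ρL/A = (1.59×10^-8)(864.4)/(2.7759e-08) = 495 Ω

495 Ω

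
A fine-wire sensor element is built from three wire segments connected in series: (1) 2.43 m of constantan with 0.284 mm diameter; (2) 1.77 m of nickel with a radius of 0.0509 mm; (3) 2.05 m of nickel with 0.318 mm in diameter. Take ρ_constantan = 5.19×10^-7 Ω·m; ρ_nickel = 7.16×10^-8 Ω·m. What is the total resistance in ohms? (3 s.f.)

37.3 Ω

Seg 1: A = π(d/2)² = π(1.4200e-04 m)² = 6.335e-08 m²
R_1 = (5.19×10^-7)(2.43)/(6.335e-08) = 19.91 Ω
Seg 2: A = πr² = π(5.0900e-05 m)² = 8.139e-09 m²
R_2 = (7.16×10^-8)(1.77)/(8.139e-09) = 15.57 Ω
Seg 3: A = π(d/2)² = π(1.5900e-04 m)² = 7.942e-08 m²
R_3 = (7.16×10^-8)(2.05)/(7.942e-08) = 1.848 Ω
R_total = R_1 + R_2 + R_3 = 37.3 Ω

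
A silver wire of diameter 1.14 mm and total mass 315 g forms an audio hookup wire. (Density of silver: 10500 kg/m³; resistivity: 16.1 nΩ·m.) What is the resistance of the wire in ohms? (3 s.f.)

0.464 Ω

ρ = 16.1 nΩ·m = 1.61×10^-8 Ω·m
A = π(d/2)² = π(5.7000e-04 m)² = 1.0207e-06 m²
L = m/(density·A) = 0.315/(10500×1.0207e-06) = 29.39 m
R = ρL/A = (1.61×10^-8)(29.39)/(1.0207e-06) = 0.464 Ω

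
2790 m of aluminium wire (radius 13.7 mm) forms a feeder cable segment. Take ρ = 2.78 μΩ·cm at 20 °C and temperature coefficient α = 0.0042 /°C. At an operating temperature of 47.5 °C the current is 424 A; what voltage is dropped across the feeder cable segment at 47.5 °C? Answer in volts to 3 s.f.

62.2 V

ρ = 2.78 μΩ·cm = 2.78×10^-8 Ω·m
A = πr² = π(1.3700e-02 m)² = 5.896e-04 m²
R₍20₎ = ρL/A = (2.78×10^-8)(2790)/(5.896e-04) = 0.1315 Ω
R₍47.5₎ = R₍20₎(1 + αΔT) = 0.1315 × (1 + 0.0042×27.5) = 0.1467 Ω
V = IR = 424 × 0.1467 = 62.2 V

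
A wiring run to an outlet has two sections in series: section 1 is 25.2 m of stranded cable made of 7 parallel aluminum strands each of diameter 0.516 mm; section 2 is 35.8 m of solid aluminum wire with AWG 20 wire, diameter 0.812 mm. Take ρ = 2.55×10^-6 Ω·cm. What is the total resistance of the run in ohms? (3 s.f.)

2.20 Ω

ρ = 2.55×10^-6 Ω·cm = 2.55×10^-8 Ω·m
Section 1: A_strand = π(2.5800e-04)² = 2.091e-07 m²; R₁ = ρL/(N·A_s) = (2.55×10^-8)(25.2)/(7×2.091e-07) = 0.439 Ω
Section 2: A = π(0.812/2 mm)² = π(4.0600e-04 m)² = 5.178e-07 m²
R₂ = (2.55×10^-8)(35.8)/(5.178e-07) = 1.763 Ω
R = R₁ + R₂ = 2.20 Ω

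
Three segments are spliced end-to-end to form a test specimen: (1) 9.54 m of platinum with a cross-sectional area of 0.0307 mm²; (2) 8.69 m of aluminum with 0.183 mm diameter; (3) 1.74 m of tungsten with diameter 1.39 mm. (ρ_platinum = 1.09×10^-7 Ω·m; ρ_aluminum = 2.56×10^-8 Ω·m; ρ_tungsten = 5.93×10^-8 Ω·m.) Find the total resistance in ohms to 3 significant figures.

42.4 Ω

Seg 1: A = 0.0307 mm² = 3.070e-08 m²
R_1 = (1.09×10^-7)(9.54)/(3.070e-08) = 33.87 Ω
Seg 2: A = π(d/2)² = π(9.1500e-05 m)² = 2.630e-08 m²
R_2 = (2.56×10^-8)(8.69)/(2.630e-08) = 8.458 Ω
Seg 3: A = π(d/2)² = π(6.9500e-04 m)² = 1.517e-06 m²
R_3 = (5.93×10^-8)(1.74)/(1.517e-06) = 0.068 Ω
R_total = R_1 + R_2 + R_3 = 42.4 Ω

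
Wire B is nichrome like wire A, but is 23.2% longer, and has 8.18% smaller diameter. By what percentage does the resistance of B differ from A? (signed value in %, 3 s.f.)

46.1%

R ∝ L/d², so R_B/R_A = (1 + 23.2/100) × (1 − 8.18/100)⁻²
= 1.232 × 1.186 = 1.461
(R_B − R_A)/R_A = 1.461 − 1 = 46.1%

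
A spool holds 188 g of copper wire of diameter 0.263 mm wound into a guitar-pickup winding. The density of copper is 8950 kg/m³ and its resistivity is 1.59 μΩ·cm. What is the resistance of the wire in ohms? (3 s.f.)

ρ = 1.59 μΩ·cm = 1.59×10^-8 Ω·m
A = π(d/2)² = π(1.3150e-04 m)² = 5.4325e-08 m²
L = m/(density·A) = 0.188/(8950×5.4325e-08) = 386.7 m
R = ρL/A = (1.59×10^-8)(386.7)/(5.4325e-08) = 113 Ω

113 Ω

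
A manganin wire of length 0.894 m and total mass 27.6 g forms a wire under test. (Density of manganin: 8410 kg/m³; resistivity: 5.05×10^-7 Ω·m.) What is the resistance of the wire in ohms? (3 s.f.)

A = m/(density·L) = 0.0276/(8410×0.894) = 3.6709e-06 m²
R = ρL/A = (5.05×10^-7)(0.894)/(3.6709e-06) = 0.123 Ω

0.123 Ω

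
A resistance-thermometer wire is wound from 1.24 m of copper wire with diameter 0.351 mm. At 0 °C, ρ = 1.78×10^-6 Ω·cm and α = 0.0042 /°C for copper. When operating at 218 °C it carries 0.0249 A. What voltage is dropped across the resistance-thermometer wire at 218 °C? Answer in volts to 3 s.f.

0.0109 V

ρ = 1.78×10^-6 Ω·cm = 1.78×10^-8 Ω·m
A = π(d/2)² = π(1.7550e-04 m)² = 9.676e-08 m²
R₍0₎ = ρL/A = (1.78×10^-8)(1.24)/(9.676e-08) = 0.2281 Ω
R₍218₎ = R₍0₎(1 + αΔT) = 0.2281 × (1 + 0.0042×218) = 0.437 Ω
V = IR = 0.0249 × 0.437 = 0.0109 V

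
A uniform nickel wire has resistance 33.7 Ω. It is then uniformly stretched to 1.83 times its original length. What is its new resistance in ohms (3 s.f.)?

113 Ω

Volume constant ⇒ A' = A/k with k = 1.83. R' = ρ(kL)/(A/k) = k²R.
R' = 3.349 × 33.7 = 113 Ω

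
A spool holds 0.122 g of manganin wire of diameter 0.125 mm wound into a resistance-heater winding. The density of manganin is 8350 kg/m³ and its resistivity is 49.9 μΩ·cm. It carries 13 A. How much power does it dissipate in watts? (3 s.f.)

ρ = 49.9 μΩ·cm = 4.99×10^-7 Ω·m
A = π(d/2)² = π(6.2500e-05 m)² = 1.2272e-08 m²
L = m/(density·A) = 1.220×10^-4/(8350×1.2272e-08) = 1.191 m
R = ρL/A = (4.99×10^-7)(1.191)/(1.2272e-08) = 48.41 Ω
P = I²R = (13)² × 48.41 = 8180 W

8180 W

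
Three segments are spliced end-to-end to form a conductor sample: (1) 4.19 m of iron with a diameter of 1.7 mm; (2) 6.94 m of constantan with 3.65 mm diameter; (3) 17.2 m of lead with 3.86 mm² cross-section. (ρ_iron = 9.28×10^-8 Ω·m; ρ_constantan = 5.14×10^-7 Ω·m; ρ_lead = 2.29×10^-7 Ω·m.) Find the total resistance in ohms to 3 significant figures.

1.53 Ω

Seg 1: A = π(d/2)² = π(8.5000e-04 m)² = 2.270e-06 m²
R_1 = (9.28×10^-8)(4.19)/(2.270e-06) = 0.1713 Ω
Seg 2: A = π(d/2)² = π(1.8250e-03 m)² = 1.046e-05 m²
R_2 = (5.14×10^-7)(6.94)/(1.046e-05) = 0.3409 Ω
Seg 3: A = 3.86 mm² = 3.860e-06 m²
R_3 = (2.29×10^-7)(17.2)/(3.860e-06) = 1.02 Ω
R_total = R_1 + R_2 + R_3 = 1.53 Ω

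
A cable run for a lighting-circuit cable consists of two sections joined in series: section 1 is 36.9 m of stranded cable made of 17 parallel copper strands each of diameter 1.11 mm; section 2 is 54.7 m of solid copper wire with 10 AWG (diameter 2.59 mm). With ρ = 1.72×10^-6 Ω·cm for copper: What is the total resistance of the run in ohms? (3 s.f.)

ρ = 1.72×10^-6 Ω·cm = 1.72×10^-8 Ω·m
Section 1: A_strand = π(5.5500e-04)² = 9.677e-07 m²; R₁ = ρL/(N·A_s) = (1.72×10^-8)(36.9)/(17×9.677e-07) = 0.03858 Ω
Section 2: A = π(2.59/2 mm)² = π(1.2950e-03 m)² = 5.269e-06 m²
R₂ = (1.72×10^-8)(54.7)/(5.269e-06) = 0.1786 Ω
R = R₁ + R₂ = 0.217 Ω

0.217 Ω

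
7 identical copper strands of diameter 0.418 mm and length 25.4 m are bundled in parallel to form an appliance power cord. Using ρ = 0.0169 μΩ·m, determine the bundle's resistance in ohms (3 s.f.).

0.447 Ω

ρ = 0.0169 μΩ·m = 1.69×10^-8 Ω·m
A_strand = π(2.0900e-04 m)² = 1.372e-07 m²
R_strand = ρL/A = (1.69×10^-8)(25.4)/(1.372e-07) = 3.128 Ω
R_total = R_strand/N = 3.128/7 = 0.447 Ω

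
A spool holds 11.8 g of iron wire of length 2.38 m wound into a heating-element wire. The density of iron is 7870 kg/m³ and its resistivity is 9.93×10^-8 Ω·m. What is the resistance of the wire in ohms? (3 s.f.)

A = m/(density·L) = 0.0118/(7870×2.38) = 6.2999e-07 m²
R = ρL/A = (9.93×10^-8)(2.38)/(6.2999e-07) = 0.375 Ω

0.375 Ω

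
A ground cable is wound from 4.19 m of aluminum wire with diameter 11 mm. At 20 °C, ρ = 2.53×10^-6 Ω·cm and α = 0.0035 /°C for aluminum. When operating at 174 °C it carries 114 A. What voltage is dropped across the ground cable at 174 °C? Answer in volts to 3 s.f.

0.196 V

ρ = 2.53×10^-6 Ω·cm = 2.53×10^-8 Ω·m
A = π(d/2)² = π(5.5000e-03 m)² = 9.503e-05 m²
R₍20₎ = ρL/A = (2.53×10^-8)(4.19)/(9.503e-05) = 0.001115 Ω
R₍174₎ = R₍20₎(1 + αΔT) = 0.001115 × (1 + 0.0035×154) = 0.001717 Ω
V = IR = 114 × 0.001717 = 0.196 V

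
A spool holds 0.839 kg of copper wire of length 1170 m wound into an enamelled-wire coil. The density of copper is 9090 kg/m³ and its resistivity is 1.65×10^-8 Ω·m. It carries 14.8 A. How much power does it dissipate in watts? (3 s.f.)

A = m/(density·L) = 0.839/(9090×1170) = 7.8888e-08 m²
R = ρL/A = (1.65×10^-8)(1170)/(7.8888e-08) = 244.7 Ω
P = I²R = (14.8)² × 244.7 = 53600 W

53600 W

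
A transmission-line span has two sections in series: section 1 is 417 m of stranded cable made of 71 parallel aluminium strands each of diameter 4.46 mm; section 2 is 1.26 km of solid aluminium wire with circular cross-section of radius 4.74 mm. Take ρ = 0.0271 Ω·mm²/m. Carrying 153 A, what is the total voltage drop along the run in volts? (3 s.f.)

75.6 V

ρ = 0.0271 Ω·mm²/m = 2.71×10^-8 Ω·m
Section 1: A_strand = π(2.2300e-03)² = 1.562e-05 m²; R₁ = ρL/(N·A_s) = (2.71×10^-8)(417)/(71×1.562e-05) = 0.01019 Ω
Section 2: A = πr² = π(4.7400e-03 m)² = 7.058e-05 m²
R₂ = (2.71×10^-8)(1260)/(7.058e-05) = 0.4838 Ω
R = R₁ + R₂ = 0.494 Ω
V = IR = 153 × 0.494 = 75.6 V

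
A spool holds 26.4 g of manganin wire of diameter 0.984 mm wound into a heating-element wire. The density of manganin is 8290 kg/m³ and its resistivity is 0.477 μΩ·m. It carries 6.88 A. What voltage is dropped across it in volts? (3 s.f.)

ρ = 0.477 μΩ·m = 4.77×10^-7 Ω·m
A = π(d/2)² = π(4.9200e-04 m)² = 7.6047e-07 m²
L = m/(density·A) = 0.0264/(8290×7.6047e-07) = 4.188 m
R = ρL/A = (4.77×10^-7)(4.188)/(7.6047e-07) = 2.627 Ω
V = IR = 6.88 × 2.627 = 18.1 V

18.1 V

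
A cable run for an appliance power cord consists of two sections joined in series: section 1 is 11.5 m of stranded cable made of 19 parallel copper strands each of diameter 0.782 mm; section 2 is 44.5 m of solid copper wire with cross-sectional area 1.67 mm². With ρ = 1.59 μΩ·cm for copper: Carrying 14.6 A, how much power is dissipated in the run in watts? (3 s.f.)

ρ = 1.59 μΩ·cm = 1.59×10^-8 Ω·m
Section 1: A_strand = π(3.9100e-04)² = 4.803e-07 m²; R₁ = ρL/(N·A_s) = (1.59×10^-8)(11.5)/(19×4.803e-07) = 0.02004 Ω
Section 2: A = 1.67 mm² = 1.670e-06 m²
R₂ = (1.59×10^-8)(44.5)/(1.670e-06) = 0.4237 Ω
R = R₁ + R₂ = 0.4437 Ω
P = I²R = (14.6)² × 0.4437 = 94.6 W

94.6 W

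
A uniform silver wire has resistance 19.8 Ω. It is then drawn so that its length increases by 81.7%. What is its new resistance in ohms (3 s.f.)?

65.4 Ω

k = 1 + 81.7/100 = 1.817; volume constant ⇒ A' = A/k, so R' = k²R.
R' = 3.301 × 19.8 = 65.4 Ω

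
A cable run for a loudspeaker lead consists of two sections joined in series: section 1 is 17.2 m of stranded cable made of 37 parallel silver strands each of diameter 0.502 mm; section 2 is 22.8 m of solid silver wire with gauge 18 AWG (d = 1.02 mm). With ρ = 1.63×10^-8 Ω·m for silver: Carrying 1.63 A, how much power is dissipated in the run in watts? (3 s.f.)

1.31 W

Section 1: A_strand = π(2.5100e-04)² = 1.979e-07 m²; R₁ = ρL/(N·A_s) = (1.63×10^-8)(17.2)/(37×1.979e-07) = 0.03828 Ω
Section 2: A = π(1.02/2 mm)² = π(5.1000e-04 m)² = 8.171e-07 m²
R₂ = (1.63×10^-8)(22.8)/(8.171e-07) = 0.4548 Ω
R = R₁ + R₂ = 0.4931 Ω
P = I²R = (1.63)² × 0.4931 = 1.31 W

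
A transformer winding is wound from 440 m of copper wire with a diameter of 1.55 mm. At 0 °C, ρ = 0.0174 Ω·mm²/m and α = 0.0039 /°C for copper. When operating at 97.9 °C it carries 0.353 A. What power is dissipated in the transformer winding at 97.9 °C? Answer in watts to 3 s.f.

ρ = 0.0174 Ω·mm²/m = 1.74×10^-8 Ω·m
A = π(d/2)² = π(7.7500e-04 m)² = 1.887e-06 m²
R₍0₎ = ρL/A = (1.74×10^-8)(440)/(1.887e-06) = 4.057 Ω
R₍97.9₎ = R₍0₎(1 + αΔT) = 4.057 × (1 + 0.0039×97.9) = 5.607 Ω
P = I²R = (0.353)² × 5.607 = 0.699 W

0.699 W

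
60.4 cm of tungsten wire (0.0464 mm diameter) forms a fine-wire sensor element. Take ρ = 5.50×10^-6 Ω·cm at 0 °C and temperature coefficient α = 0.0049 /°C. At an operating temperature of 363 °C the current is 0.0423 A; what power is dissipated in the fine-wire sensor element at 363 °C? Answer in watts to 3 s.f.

0.0977 W

ρ = 5.50×10^-6 Ω·cm = 5.50×10^-8 Ω·m
A = π(d/2)² = π(2.3200e-05 m)² = 1.691e-09 m²
R₍0₎ = ρL/A = (5.50×10^-8)(0.604)/(1.691e-09) = 19.65 Ω
R₍363₎ = R₍0₎(1 + αΔT) = 19.65 × (1 + 0.0049×363) = 54.59 Ω
P = I²R = (0.0423)² × 54.59 = 0.0977 W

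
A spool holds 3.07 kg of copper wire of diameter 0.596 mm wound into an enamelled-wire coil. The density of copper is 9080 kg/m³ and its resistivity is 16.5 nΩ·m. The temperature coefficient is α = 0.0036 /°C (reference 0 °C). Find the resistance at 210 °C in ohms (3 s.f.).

ρ = 16.5 nΩ·m = 1.65×10^-8 Ω·m
A = π(d/2)² = π(2.9800e-04 m)² = 2.7899e-07 m²
L = m/(density·A) = 3.07/(9080×2.7899e-07) = 1212 m
R = ρL/A = (1.65×10^-8)(1212)/(2.7899e-07) = 71.68 Ω
R(210 °C) = 71.68 × (1 + 0.0036×210) = 126 Ω

126 Ω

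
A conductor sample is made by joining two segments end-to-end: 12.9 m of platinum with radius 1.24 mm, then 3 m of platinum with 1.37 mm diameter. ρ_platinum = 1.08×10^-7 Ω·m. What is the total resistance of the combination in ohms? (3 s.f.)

Segment 1: A = πr² = π(1.2400e-03 m)² = 4.831e-06 m²
R₁ = ρL/A = (1.08×10^-7)(12.9)/(4.831e-06) = 0.2884 Ω
Segment 2: A = π(d/2)² = π(6.8500e-04 m)² = 1.474e-06 m²
R₂ = (1.08×10^-7)(3)/(1.474e-06) = 0.2198 Ω
R = R₁ + R₂ = 0.508 Ω

0.508 Ω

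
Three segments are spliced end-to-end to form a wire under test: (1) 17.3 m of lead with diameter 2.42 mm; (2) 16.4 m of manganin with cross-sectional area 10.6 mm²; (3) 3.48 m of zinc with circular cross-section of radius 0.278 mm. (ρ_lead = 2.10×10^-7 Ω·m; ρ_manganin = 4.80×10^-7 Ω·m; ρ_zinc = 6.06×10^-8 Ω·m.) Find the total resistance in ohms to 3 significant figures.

Seg 1: A = π(d/2)² = π(1.2100e-03 m)² = 4.600e-06 m²
R_1 = (2.10×10^-7)(17.3)/(4.600e-06) = 0.7899 Ω
Seg 2: A = 10.6 mm² = 1.060e-05 m²
R_2 = (4.80×10^-7)(16.4)/(1.060e-05) = 0.7426 Ω
Seg 3: A = πr² = π(2.7800e-04 m)² = 2.428e-07 m²
R_3 = (6.06×10^-8)(3.48)/(2.428e-07) = 0.8686 Ω
R_total = R_1 + R_2 + R_3 = 2.40 Ω

2.40 Ω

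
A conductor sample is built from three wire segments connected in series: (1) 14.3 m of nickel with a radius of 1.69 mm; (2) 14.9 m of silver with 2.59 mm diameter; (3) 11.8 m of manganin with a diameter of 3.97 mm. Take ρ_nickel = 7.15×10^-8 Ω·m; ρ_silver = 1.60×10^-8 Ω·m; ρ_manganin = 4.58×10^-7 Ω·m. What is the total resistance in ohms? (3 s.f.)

0.596 Ω

Seg 1: A = πr² = π(1.6900e-03 m)² = 8.973e-06 m²
R_1 = (7.15×10^-8)(14.3)/(8.973e-06) = 0.114 Ω
Seg 2: A = π(d/2)² = π(1.2950e-03 m)² = 5.269e-06 m²
R_2 = (1.60×10^-8)(14.9)/(5.269e-06) = 0.04525 Ω
Seg 3: A = π(d/2)² = π(1.9850e-03 m)² = 1.238e-05 m²
R_3 = (4.58×10^-7)(11.8)/(1.238e-05) = 0.4366 Ω
R_total = R_1 + R_2 + R_3 = 0.596 Ω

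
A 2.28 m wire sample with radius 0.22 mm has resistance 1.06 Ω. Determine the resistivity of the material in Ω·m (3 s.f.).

A = πr² = π(2.2000e-04 m)² = 1.521e-07 m²
ρ = RA/L = (1.06)(1.521e-07)/(2.28) = 7.07×10^-8 Ω·m

7.07×10^-8 Ω·m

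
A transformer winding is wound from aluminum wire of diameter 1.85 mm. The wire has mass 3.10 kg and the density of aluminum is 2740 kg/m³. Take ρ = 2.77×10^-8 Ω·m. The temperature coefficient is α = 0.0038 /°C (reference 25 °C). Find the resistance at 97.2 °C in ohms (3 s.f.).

5.53 Ω

A = π(d/2)² = π(9.2500e-04 m)² = 2.6880e-06 m²
L = m/(density·A) = 3.1/(2740×2.6880e-06) = 420.9 m
R = ρL/A = (2.77×10^-8)(420.9)/(2.6880e-06) = 4.337 Ω
R(97.2 °C) = 4.337 × (1 + 0.0038×72.2) = 5.53 Ω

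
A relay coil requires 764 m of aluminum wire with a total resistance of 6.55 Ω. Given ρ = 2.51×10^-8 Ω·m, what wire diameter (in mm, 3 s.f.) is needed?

1.93 mm

A = ρL/R = (2.51×10^-8)(764)/(6.55) = 2.928e-06 m²
d = 2√(A/π) = 1.931e-03 m = 1.93 mm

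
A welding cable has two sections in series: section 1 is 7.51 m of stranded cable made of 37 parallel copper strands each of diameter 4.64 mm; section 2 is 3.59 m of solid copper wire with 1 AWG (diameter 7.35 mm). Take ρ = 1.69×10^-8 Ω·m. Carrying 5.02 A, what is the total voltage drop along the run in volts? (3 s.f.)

Section 1: A_strand = π(2.3200e-03)² = 1.691e-05 m²; R₁ = ρL/(N·A_s) = (1.69×10^-8)(7.51)/(37×1.691e-05) = 2.029×10^-4 Ω
Section 2: A = π(7.35/2 mm)² = π(3.6750e-03 m)² = 4.243e-05 m²
R₂ = (1.69×10^-8)(3.59)/(4.243e-05) = 0.00143 Ω
R = R₁ + R₂ = 0.001633 Ω
V = IR = 5.02 × 0.001633 = 0.00820 V

0.00820 V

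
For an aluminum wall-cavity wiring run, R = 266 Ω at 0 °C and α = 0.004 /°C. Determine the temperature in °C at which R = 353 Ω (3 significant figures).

81.8 °C

R = R₀(1 + α(T − T₀)) ⇒ T = T₀ + (R/R₀ − 1)/α
T = 0 + (353/266 − 1)/0.004 = 0 + (0.3271)/0.004 = 81.8 °C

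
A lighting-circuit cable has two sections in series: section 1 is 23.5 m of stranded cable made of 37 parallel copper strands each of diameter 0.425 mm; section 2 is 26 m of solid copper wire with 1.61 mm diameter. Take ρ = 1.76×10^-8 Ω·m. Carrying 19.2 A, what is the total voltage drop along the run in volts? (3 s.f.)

5.83 V

Section 1: A_strand = π(2.1250e-04)² = 1.419e-07 m²; R₁ = ρL/(N·A_s) = (1.76×10^-8)(23.5)/(37×1.419e-07) = 0.0788 Ω
Section 2: A = π(d/2)² = π(8.0500e-04 m)² = 2.036e-06 m²
R₂ = (1.76×10^-8)(26)/(2.036e-06) = 0.2248 Ω
R = R₁ + R₂ = 0.3036 Ω
V = IR = 19.2 × 0.3036 = 5.83 V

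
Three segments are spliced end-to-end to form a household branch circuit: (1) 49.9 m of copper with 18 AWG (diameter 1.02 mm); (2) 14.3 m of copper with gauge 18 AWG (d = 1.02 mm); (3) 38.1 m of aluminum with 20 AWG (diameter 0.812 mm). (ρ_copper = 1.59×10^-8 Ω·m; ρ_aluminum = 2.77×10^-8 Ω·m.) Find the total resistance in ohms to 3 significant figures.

3.29 Ω

Seg 1: A = π(1.02/2 mm)² = π(5.1000e-04 m)² = 8.171e-07 m²
R_1 = (1.59×10^-8)(49.9)/(8.171e-07) = 0.971 Ω
Seg 2: A = π(1.02/2 mm)² = π(5.1000e-04 m)² = 8.171e-07 m²
R_2 = (1.59×10^-8)(14.3)/(8.171e-07) = 0.2783 Ω
Seg 3: A = π(0.812/2 mm)² = π(4.0600e-04 m)² = 5.178e-07 m²
R_3 = (2.77×10^-8)(38.1)/(5.178e-07) = 2.038 Ω
R_total = R_1 + R_2 + R_3 = 3.29 Ω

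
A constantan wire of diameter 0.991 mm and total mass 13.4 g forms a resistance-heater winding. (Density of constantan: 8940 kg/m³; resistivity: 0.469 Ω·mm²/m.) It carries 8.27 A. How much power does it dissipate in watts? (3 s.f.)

ρ = 0.469 Ω·mm²/m = 4.69×10^-7 Ω·m
A = π(d/2)² = π(4.9550e-04 m)² = 7.7132e-07 m²
L = m/(density·A) = 0.0134/(8940×7.7132e-07) = 1.943 m
R = ρL/A = (4.69×10^-7)(1.943)/(7.7132e-07) = 1.182 Ω
P = I²R = (8.27)² × 1.182 = 80.8 W

80.8 W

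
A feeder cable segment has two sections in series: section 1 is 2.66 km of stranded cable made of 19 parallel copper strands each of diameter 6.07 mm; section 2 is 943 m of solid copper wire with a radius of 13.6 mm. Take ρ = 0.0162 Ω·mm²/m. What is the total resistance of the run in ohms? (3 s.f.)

ρ = 0.0162 Ω·mm²/m = 1.62×10^-8 Ω·m
Section 1: A_strand = π(3.0350e-03)² = 2.894e-05 m²; R₁ = ρL/(N·A_s) = (1.62×10^-8)(2660)/(19×2.894e-05) = 0.07837 Ω
Section 2: A = πr² = π(1.3600e-02 m)² = 5.811e-04 m²
R₂ = (1.62×10^-8)(943)/(5.811e-04) = 0.02629 Ω
R = R₁ + R₂ = 0.105 Ω

0.105 Ω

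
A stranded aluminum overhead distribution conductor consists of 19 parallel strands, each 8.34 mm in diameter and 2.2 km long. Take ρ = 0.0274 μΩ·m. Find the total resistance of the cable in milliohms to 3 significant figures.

ρ = 0.0274 μΩ·m = 2.74×10^-8 Ω·m
A_strand = π(4.1700e-03 m)² = 5.463e-05 m²
R_strand = ρL/A = (2.74×10^-8)(2200)/(5.463e-05) = 1.103 Ω
R_total = R_strand/N = 1.103/19 = 58.1 mΩ

58.1 mΩ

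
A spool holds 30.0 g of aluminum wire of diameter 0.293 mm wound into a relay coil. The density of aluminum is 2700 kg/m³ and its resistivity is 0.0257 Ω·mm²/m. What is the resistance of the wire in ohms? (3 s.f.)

62.8 Ω

ρ = 0.0257 Ω·mm²/m = 2.57×10^-8 Ω·m
A = π(d/2)² = π(1.4650e-04 m)² = 6.7426e-08 m²
L = m/(density·A) = 0.03/(2700×6.7426e-08) = 164.8 m
R = ρL/A = (2.57×10^-8)(164.8)/(6.7426e-08) = 62.8 Ω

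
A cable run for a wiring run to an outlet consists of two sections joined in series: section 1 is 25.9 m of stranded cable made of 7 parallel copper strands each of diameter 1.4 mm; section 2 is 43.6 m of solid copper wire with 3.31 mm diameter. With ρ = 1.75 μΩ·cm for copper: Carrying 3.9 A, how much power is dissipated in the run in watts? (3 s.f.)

ρ = 1.75 μΩ·cm = 1.75×10^-8 Ω·m
Section 1: A_strand = π(7.0000e-04)² = 1.539e-06 m²; R₁ = ρL/(N·A_s) = (1.75×10^-8)(25.9)/(7×1.539e-06) = 0.04206 Ω
Section 2: A = π(d/2)² = π(1.6550e-03 m)² = 8.605e-06 m²
R₂ = (1.75×10^-8)(43.6)/(8.605e-06) = 0.08867 Ω
R = R₁ + R₂ = 0.1307 Ω
P = I²R = (3.9)² × 0.1307 = 1.99 W

1.99 W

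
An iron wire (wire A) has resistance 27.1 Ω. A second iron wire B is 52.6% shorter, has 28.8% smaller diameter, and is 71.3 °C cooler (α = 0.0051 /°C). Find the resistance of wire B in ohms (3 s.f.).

16.1 Ω

R ∝ ρL/d² with ρ ∝ (1+αΔT), so R_B/R_A = (1 − 52.6/100) × (1 − 28.8/100)⁻² × (1 − 0.0051×71.3)
= 0.474 × 1.973 × 0.6364 = 0.595
R_B = 0.595 × 27.1 = 16.1 Ω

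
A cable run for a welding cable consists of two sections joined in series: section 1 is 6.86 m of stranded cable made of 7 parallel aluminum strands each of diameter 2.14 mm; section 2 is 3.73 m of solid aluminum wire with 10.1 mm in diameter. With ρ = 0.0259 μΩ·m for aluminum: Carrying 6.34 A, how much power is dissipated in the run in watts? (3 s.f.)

ρ = 0.0259 μΩ·m = 2.59×10^-8 Ω·m
Section 1: A_strand = π(1.0700e-03)² = 3.597e-06 m²; R₁ = ρL/(N·A_s) = (2.59×10^-8)(6.86)/(7×3.597e-06) = 0.007057 Ω
Section 2: A = π(d/2)² = π(5.0500e-03 m)² = 8.012e-05 m²
R₂ = (2.59×10^-8)(3.73)/(8.012e-05) = 0.001206 Ω
R = R₁ + R₂ = 0.008263 Ω
P = I²R = (6.34)² × 0.008263 = 0.332 W

0.332 W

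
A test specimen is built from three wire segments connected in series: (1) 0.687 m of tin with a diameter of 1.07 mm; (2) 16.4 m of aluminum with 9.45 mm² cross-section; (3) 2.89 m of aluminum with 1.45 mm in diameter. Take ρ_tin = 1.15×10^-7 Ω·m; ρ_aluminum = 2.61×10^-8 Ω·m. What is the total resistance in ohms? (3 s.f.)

0.179 Ω

Seg 1: A = π(d/2)² = π(5.3500e-04 m)² = 8.992e-07 m²
R_1 = (1.15×10^-7)(0.687)/(8.992e-07) = 0.08786 Ω
Seg 2: A = 9.45 mm² = 9.450e-06 m²
R_2 = (2.61×10^-8)(16.4)/(9.450e-06) = 0.0453 Ω
Seg 3: A = π(d/2)² = π(7.2500e-04 m)² = 1.651e-06 m²
R_3 = (2.61×10^-8)(2.89)/(1.651e-06) = 0.04568 Ω
R_total = R_1 + R_2 + R_3 = 0.179 Ω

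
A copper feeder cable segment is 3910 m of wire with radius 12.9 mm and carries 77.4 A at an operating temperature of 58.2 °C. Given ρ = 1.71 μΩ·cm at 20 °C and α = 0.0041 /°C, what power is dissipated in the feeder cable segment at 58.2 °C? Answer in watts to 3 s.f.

886 W

ρ = 1.71 μΩ·cm = 1.71×10^-8 Ω·m
A = πr² = π(1.2900e-02 m)² = 5.228e-04 m²
R₍20₎ = ρL/A = (1.71×10^-8)(3910)/(5.228e-04) = 0.1279 Ω
R₍58.2₎ = R₍20₎(1 + αΔT) = 0.1279 × (1 + 0.0041×38.2) = 0.1479 Ω
P = I²R = (77.4)² × 0.1479 = 886 W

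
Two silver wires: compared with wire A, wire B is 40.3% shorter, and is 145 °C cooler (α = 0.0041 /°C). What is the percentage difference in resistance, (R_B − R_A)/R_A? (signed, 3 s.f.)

R ∝ ρL/d² with ρ ∝ (1+αΔT), so R_B/R_A = (1 − 40.3/100) × (1 − 0.0041×145)
= 0.597 × 0.4055 = 0.2421
(R_B − R_A)/R_A = 0.2421 − 1 = -75.8%

-75.8%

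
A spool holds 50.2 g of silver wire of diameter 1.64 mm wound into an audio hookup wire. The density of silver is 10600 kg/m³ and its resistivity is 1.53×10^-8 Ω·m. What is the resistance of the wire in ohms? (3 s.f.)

0.0162 Ω

A = π(d/2)² = π(8.2000e-04 m)² = 2.1124e-06 m²
L = m/(density·A) = 0.0502/(10600×2.1124e-06) = 2.242 m
R = ρL/A = (1.53×10^-8)(2.242)/(2.1124e-06) = 0.0162 Ω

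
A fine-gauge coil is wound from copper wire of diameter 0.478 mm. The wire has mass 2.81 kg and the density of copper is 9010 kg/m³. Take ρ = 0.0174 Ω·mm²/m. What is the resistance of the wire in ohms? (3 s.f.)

169 Ω

ρ = 0.0174 Ω·mm²/m = 1.74×10^-8 Ω·m
A = π(d/2)² = π(2.3900e-04 m)² = 1.7945e-07 m²
L = m/(density·A) = 2.81/(9010×1.7945e-07) = 1738 m
R = ρL/A = (1.74×10^-8)(1738)/(1.7945e-07) = 169 Ω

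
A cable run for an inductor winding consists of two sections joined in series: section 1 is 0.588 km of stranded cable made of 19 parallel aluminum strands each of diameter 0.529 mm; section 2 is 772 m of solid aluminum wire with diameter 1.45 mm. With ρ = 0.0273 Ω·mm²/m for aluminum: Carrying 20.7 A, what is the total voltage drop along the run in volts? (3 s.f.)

344 V

ρ = 0.0273 Ω·mm²/m = 2.73×10^-8 Ω·m
Section 1: A_strand = π(2.6450e-04)² = 2.198e-07 m²; R₁ = ρL/(N·A_s) = (2.73×10^-8)(588)/(19×2.198e-07) = 3.844 Ω
Section 2: A = π(d/2)² = π(7.2500e-04 m)² = 1.651e-06 m²
R₂ = (2.73×10^-8)(772)/(1.651e-06) = 12.76 Ω
R = R₁ + R₂ = 16.61 Ω
V = IR = 20.7 × 16.61 = 344 V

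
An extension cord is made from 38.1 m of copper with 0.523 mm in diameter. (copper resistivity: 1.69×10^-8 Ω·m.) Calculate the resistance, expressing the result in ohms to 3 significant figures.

3.00 Ω

A = π(d/2)² = π(2.6150e-04 m)² = 2.148e-07 m²
R = ρL/A = (1.69×10^-8)(38.1 m)/(2.148e-07 m²) = 3.00 Ω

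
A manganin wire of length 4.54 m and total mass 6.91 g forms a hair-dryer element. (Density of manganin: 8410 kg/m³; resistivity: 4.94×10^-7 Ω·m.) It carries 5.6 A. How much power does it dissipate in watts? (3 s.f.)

389 W

A = m/(density·L) = 0.00691/(8410×4.54) = 1.8098e-07 m²
R = ρL/A = (4.94×10^-7)(4.54)/(1.8098e-07) = 12.39 Ω
P = I²R = (5.6)² × 12.39 = 389 W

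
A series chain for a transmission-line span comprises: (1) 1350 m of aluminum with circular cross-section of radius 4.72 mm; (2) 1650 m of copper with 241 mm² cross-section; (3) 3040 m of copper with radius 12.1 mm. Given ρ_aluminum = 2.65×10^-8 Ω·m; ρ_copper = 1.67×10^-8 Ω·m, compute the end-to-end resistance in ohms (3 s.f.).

0.736 Ω

Seg 1: A = πr² = π(4.7200e-03 m)² = 6.999e-05 m²
R_1 = (2.65×10^-8)(1350)/(6.999e-05) = 0.5111 Ω
Seg 2: A = 241 mm² = 2.410e-04 m²
R_2 = (1.67×10^-8)(1650)/(2.410e-04) = 0.1143 Ω
Seg 3: A = πr² = π(1.2100e-02 m)² = 4.600e-04 m²
R_3 = (1.67×10^-8)(3040)/(4.600e-04) = 0.1104 Ω
R_total = R_1 + R_2 + R_3 = 0.736 Ω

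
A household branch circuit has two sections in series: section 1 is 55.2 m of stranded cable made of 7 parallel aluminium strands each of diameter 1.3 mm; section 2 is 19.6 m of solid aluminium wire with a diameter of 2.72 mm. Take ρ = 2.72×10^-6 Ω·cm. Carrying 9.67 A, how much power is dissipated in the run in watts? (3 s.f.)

23.7 W

ρ = 2.72×10^-6 Ω·cm = 2.72×10^-8 Ω·m
Section 1: A_strand = π(6.5000e-04)² = 1.327e-06 m²; R₁ = ρL/(N·A_s) = (2.72×10^-8)(55.2)/(7×1.327e-06) = 0.1616 Ω
Section 2: A = π(d/2)² = π(1.3600e-03 m)² = 5.811e-06 m²
R₂ = (2.72×10^-8)(19.6)/(5.811e-06) = 0.09175 Ω
R = R₁ + R₂ = 0.2533 Ω
P = I²R = (9.67)² × 0.2533 = 23.7 W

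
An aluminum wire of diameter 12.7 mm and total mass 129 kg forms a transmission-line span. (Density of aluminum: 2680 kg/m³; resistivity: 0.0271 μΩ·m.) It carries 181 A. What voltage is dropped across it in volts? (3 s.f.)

14.7 V

ρ = 0.0271 μΩ·m = 2.71×10^-8 Ω·m
A = π(d/2)² = π(6.3500e-03 m)² = 1.2668e-04 m²
L = m/(density·A) = 129/(2680×1.2668e-04) = 380 m
R = ρL/A = (2.71×10^-8)(380)/(1.2668e-04) = 0.08129 Ω
V = IR = 181 × 0.08129 = 14.7 V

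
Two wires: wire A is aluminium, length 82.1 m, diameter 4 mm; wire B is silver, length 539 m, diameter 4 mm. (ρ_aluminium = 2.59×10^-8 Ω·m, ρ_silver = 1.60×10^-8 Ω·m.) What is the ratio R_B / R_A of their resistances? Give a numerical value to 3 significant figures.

R ∝ ρL/d², so R_B/R_A = (ρ_B/ρ_A) × (L_B/L_A)
= (1.60×10^-8/2.59×10^-8) × (539/82.1) = 4.06

4.06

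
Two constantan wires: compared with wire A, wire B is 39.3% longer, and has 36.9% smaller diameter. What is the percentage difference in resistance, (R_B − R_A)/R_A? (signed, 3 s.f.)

250%

R ∝ L/d², so R_B/R_A = (1 + 39.3/100) × (1 − 36.9/100)⁻²
= 1.393 × 2.511 = 3.499
(R_B − R_A)/R_A = 3.499 − 1 = 250%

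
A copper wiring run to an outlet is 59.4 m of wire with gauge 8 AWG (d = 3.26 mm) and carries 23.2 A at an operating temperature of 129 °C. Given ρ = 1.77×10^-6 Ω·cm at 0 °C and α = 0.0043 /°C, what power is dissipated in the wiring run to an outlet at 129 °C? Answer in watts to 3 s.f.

ρ = 1.77×10^-6 Ω·cm = 1.77×10^-8 Ω·m
A = π(3.26/2 mm)² = π(1.6300e-03 m)² = 8.347e-06 m²
R₍0₎ = ρL/A = (1.77×10^-8)(59.4)/(8.347e-06) = 0.126 Ω
R₍129₎ = R₍0₎(1 + αΔT) = 0.126 × (1 + 0.0043×129) = 0.1958 Ω
P = I²R = (23.2)² × 0.1958 = 105 W

105 W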